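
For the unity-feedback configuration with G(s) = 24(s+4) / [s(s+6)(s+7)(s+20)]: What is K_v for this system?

4/35

The open loop has one pole at the origin → type 1 system.
K_v = lim_{s→0} s·G(s) = 24·4 / (6·7·20) = 4/35.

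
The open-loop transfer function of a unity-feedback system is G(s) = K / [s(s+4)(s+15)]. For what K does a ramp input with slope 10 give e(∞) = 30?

G(s) has one factor of s in the denominator, so the system is type 1.
K_v = lim_{s→0} s·G(s) = K / (4·15) = (1/60)·K.
e_ss = 10/K_v = 30 ⇒ K_v = 1/3 ⇒ K = (1/3)/(1/60) = 20.

20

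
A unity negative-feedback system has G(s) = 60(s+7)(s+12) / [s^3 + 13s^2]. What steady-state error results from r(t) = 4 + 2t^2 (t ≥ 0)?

13/1260

Factoring s^2 from the denominator leaves a polynomial with constant term 13, so the system is type 2. Treating each term separately:
  • 4: tracked with zero error.
  • 2t^2: e_ss = 4/K_a with K_a=5040/13 → 13/1260.
Total e_ss = 13/1260.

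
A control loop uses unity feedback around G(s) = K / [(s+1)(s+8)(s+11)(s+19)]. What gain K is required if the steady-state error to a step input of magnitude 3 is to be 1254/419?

G(s) has no factors of s in the denominator, so the system is type 0.
K_p = lim_{s→0} G(s) = K / (1·8·11·19) = (1/1672)·K.
e_ss = 3/(1 + K_p) = 1254/419 ⇒ 1 + (1/1672)·K = 419/418 ⇒ K = 4.

4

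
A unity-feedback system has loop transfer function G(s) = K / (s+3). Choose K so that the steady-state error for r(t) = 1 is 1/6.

The open loop has no poles at the origin → type 0 system.
K_p = lim_{s→0} G(s) = K / (3) = (1/3)·K.
e_ss = 1/(1 + K_p) = 1/6 ⇒ 1 + (1/3)·K = 6 ⇒ K = 15.

15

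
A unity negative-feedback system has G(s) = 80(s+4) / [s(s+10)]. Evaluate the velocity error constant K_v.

32

One free integrator in G(s): this is a type 1 system.
K_v = lim_{s→0} s·G(s) = 80·4 / (10) = 32.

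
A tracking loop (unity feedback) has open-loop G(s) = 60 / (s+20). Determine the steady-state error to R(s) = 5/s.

1.25

The open loop has no poles at the origin → type 0 system.
K_p = lim_{s→0} G(s) = 60 / (20) = 3.
e_ss = 5/(1 + K_p) = 5/4 = 1.25.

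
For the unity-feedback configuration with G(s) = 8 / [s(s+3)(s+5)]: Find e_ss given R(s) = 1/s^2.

The open loop has one pole at the origin → type 1 system.
K_v = lim_{s→0} s·G(s) = 8 / (3·5) = 8/15.
e_ss = 1/K_v = 1/(8/15) = 1.875.

1.875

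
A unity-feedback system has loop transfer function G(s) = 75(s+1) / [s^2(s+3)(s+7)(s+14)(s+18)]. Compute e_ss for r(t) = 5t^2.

The open loop has two poles at the origin → type 2 system.
K_a = lim_{s→0} s^2·G(s) = 75·1 / (3·7·14·18) = 25/1764.
r(t) = 5t^2 gives R(s) = 10/s^3.
e_ss = 10/K_a = 10/(25/1764) = 705.6.

705.6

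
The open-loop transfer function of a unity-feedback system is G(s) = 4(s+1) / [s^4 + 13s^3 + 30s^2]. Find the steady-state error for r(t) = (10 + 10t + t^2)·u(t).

The denominator has no term below 30s^2 — 2 poles at s=0, type 2. Treating each term separately:
  • 10: tracked with zero error.
  • 10t: tracked with zero error.
  • t^2: e_ss = 2/K_a with K_a=2/15 → 15.
Total e_ss = 15.

15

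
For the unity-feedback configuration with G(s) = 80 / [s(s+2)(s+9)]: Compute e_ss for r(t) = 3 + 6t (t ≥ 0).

1.35

System type = 1 (one pole at s=0). By superposition:
  • 3: tracked with zero error.
  • 6t: e_ss = 6/K_v with K_v=40/9 → 1.35.
Total e_ss = 1.35.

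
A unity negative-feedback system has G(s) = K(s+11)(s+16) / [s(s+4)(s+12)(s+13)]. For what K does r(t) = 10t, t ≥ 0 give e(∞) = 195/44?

G(s) has one factor of s in the denominator, so the system is type 1.
K_v = lim_{s→0} s·G(s) = K·11·16 / (4·12·13) = (11/39)·K.
e_ss = 10/K_v = 195/44 ⇒ K_v = 88/39 ⇒ K = (88/39)/(11/39) = 8.

8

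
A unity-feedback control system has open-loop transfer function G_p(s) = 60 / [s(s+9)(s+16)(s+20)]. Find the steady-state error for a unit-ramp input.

G_p(s) has one factor of s in the denominator, so the system is type 1.
K_v = lim_{s→0} s·G_p(s) = 60 / (9·16·20) = 1/48.
e_ss = 1/K_v = 1/(1/48) = 48.

48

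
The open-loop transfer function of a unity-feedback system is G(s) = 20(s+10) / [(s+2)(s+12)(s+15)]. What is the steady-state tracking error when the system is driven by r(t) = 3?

The open loop has no poles at the origin → type 0 system.
K_p = lim_{s→0} G(s) = 20·10 / (2·12·15) = 5/9.
e_ss = 3/(1 + K_p) = 3/(14/9) = 27/14.

27/14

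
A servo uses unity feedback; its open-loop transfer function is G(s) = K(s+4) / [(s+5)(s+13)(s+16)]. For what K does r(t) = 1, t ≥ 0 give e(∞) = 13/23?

200

The open loop has no poles at the origin → type 0 system.
K_p = lim_{s→0} G(s) = K·4 / (5·13·16) = (1/260)·K.
e_ss = 1/(1 + K_p) = 13/23 ⇒ 1 + (1/260)·K = 23/13 ⇒ K = 200.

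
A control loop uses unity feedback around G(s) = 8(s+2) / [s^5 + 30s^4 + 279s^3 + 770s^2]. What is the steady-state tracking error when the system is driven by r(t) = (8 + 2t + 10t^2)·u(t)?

962.5

Factoring s^2 from the denominator leaves a polynomial with constant term 770, so the system is type 2. Taking each input component in turn:
  • 8: tracked with zero error.
  • 2t: tracked with zero error.
  • 10t^2: e_ss = 20/K_a with K_a=8/385 → 962.5.
Total e_ss = 962.5.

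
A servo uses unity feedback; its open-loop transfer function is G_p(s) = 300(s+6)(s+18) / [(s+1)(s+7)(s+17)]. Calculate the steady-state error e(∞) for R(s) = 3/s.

357/32519

The open loop has no poles at the origin → type 0 system.
K_p = lim_{s→0} G_p(s) = 300·6·18 / (1·7·17) = 32400/119.
e_ss = 3/(1 + K_p) = 3/(32519/119) = 357/32519.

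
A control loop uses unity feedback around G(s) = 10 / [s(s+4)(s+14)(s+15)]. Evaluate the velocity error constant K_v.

One free integrator in G(s): this is a type 1 system.
K_v = lim_{s→0} s·G(s) = 10 / (4·14·15) = 1/84.

1/84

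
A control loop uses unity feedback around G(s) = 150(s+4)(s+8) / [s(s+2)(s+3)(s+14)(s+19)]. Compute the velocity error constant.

400/133

One free integrator in G(s): this is a type 1 system.
K_v = lim_{s→0} s·G(s) = 150·4·8 / (2·3·14·19) = 400/133.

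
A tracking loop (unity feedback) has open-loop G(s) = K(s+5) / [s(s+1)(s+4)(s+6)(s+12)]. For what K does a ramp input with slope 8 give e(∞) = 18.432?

25

One free integrator in G(s): this is a type 1 system.
K_v = lim_{s→0} s·G(s) = K·5 / (1·4·6·12) = (5/288)·K.
e_ss = 8/K_v = 18.432 ⇒ K_v = 125/288 ⇒ K = (125/288)/(5/288) = 25.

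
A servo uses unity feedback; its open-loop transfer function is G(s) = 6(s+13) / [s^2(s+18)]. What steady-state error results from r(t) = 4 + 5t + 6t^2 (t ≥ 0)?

The open loop has two poles at the origin → type 2 system. By superposition:
  • 4: tracked with zero error.
  • 5t: tracked with zero error.
  • 6t^2: e_ss = 12/K_a with K_a=13/3 → 36/13.
Total e_ss = 36/13.

36/13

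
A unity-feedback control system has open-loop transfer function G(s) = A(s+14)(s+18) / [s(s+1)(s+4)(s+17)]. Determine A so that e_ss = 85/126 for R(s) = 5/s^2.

G(s) has one factor of s in the denominator, so the system is type 1.
K_v = lim_{s→0} s·G(s) = A·14·18 / (1·4·17) = (63/17)·A.
e_ss = 5/K_v = 85/126 ⇒ K_v = 126/17 ⇒ A = (126/17)/(63/17) = 2.

2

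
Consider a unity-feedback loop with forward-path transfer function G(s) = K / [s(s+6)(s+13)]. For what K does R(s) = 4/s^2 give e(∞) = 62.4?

System type = 1 (one pole at s=0).
K_v = lim_{s→0} s·G(s) = K / (6·13) = (1/78)·K.
e_ss = 4/K_v = 62.4 ⇒ K_v = 5/78 ⇒ K = (5/78)/(1/78) = 5.

5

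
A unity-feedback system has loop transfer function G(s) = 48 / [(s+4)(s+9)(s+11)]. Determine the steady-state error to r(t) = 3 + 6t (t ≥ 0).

System type = 0 (no poles at s=0). Taking each input component in turn:
  • 3: e_ss = 3/(1+K_p) with K_p=4/33 → 99/37.
  • 6t: a type-0 system cannot track it, e_ss → ∞.
The unbounded component dominates.

infinity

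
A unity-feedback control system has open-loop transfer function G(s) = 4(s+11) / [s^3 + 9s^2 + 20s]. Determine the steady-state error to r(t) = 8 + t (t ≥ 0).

Lowest-order denominator term is 20s, so the open loop has 1 pole at the origin → type 1 system. By superposition:
  • 8: tracked with zero error.
  • t: e_ss = 1/K_v with K_v=2.2 → 5/11.
Total e_ss = 5/11.

5/11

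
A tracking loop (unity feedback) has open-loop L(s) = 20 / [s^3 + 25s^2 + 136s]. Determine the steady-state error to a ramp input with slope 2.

Factoring s from the denominator leaves a polynomial with constant term 136, so the system is type 1.
K_v = lim_{s→0} s·L(s) = 20 / 136 = 5/34.
e_ss = 2/K_v = 2/(5/34) = 13.6.

13.6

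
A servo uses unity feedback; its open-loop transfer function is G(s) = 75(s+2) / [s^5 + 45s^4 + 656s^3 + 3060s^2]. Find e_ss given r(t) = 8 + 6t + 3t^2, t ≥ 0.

122.4

Lowest-order denominator term is 3060s^2, so the open loop has 2 poles at the origin → type 2 system. By superposition:
  • 8: tracked with zero error.
  • 6t: tracked with zero error.
  • 3t^2: e_ss = 6/K_a with K_a=5/102 → 122.4.
Total e_ss = 122.4.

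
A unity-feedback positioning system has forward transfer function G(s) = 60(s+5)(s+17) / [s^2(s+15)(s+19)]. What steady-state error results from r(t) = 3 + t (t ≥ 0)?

0

The open loop has two poles at the origin → type 2 system. Taking each input component in turn:
  • 3: tracked with zero error.
  • t: tracked with zero error.
Total e_ss = 0.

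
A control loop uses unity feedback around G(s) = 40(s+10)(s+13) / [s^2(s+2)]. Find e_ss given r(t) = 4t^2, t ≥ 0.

System type = 2 (two poles at s=0).
K_a = lim_{s→0} s^2·G(s) = 40·10·13 / (2) = 2600.
r(t) = 4t^2 gives R(s) = 8/s^3.
e_ss = 8/K_a = 8/2600 = 1/325.

1/325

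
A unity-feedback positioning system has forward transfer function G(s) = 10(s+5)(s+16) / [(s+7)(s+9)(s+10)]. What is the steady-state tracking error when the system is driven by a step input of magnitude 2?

System type = 0 (no poles at s=0).
K_p = lim_{s→0} G(s) = 10·5·16 / (7·9·10) = 80/63.
e_ss = 2/(1 + K_p) = 2/(143/63) = 126/143.

126/143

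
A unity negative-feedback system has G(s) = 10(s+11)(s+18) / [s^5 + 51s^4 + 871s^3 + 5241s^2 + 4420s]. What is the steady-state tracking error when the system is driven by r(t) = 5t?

1105/99

The denominator has no term below 4420s — 1 pole at s=0, type 1.
K_v = lim_{s→0} s·G(s) = 10·11·18 / 4420 = 99/221.
e_ss = 5/K_v = 5/(99/221) = 1105/99.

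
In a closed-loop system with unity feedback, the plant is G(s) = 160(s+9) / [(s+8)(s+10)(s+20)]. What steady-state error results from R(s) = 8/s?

80/19

System type = 0 (no poles at s=0).
K_p = lim_{s→0} G(s) = 160·9 / (8·10·20) = 0.9.
e_ss = 8/(1 + K_p) = 8/1.9 = 80/19.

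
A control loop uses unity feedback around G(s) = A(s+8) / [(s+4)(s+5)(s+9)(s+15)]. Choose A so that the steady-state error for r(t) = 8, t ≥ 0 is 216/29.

25

The open loop has no poles at the origin → type 0 system.
K_p = lim_{s→0} G(s) = A·8 / (4·5·9·15) = (2/675)·A.
e_ss = 8/(1 + K_p) = 216/29 ⇒ 1 + (2/675)·A = 29/27 ⇒ A = 25.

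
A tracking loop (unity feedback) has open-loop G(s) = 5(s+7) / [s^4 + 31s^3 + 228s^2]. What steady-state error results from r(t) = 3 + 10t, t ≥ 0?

Factoring s^2 from the denominator leaves a polynomial with constant term 228, so the system is type 2. By superposition:
  • 3: tracked with zero error.
  • 10t: tracked with zero error.
Total e_ss = 0.

0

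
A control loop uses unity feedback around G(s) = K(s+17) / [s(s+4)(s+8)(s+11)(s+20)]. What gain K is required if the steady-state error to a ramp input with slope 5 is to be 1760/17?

20

System type = 1 (one pole at s=0).
K_v = lim_{s→0} s·G(s) = K·17 / (4·8·11·20) = (17/7040)·K.
e_ss = 5/K_v = 1760/17 ⇒ K_v = 17/352 ⇒ K = (17/352)/(17/7040) = 20.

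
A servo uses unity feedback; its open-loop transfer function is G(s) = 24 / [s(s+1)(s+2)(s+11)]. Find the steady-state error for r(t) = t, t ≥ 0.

System type = 1 (one pole at s=0).
K_v = lim_{s→0} s·G(s) = 24 / (1·2·11) = 12/11.
e_ss = 1/K_v = 1/(12/11) = 11/12.

11/12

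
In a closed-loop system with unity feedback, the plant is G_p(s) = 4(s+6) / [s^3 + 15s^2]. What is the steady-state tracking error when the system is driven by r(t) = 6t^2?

The denominator has no term below 15s^2 — 2 poles at s=0, type 2.
K_a = lim_{s→0} s^2·G_p(s) = 4·6 / 15 = 1.6.
r(t) = 6t^2 gives R(s) = 12/s^3.
e_ss = 12/K_a = 12/1.6 = 7.5.

7.5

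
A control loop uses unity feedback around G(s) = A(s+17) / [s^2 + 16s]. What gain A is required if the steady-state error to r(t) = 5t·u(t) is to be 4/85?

Lowest-order denominator term is 16s, so the open loop has 1 pole at the origin → type 1 system.
K_v = lim_{s→0} s·G(s) = A·17 / 16 = 1.0625·A.
e_ss = 5/K_v = 4/85 ⇒ K_v = 106.25 ⇒ A = 106.25/1.0625 = 100.

100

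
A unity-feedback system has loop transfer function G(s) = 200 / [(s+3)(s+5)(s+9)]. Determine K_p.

The open loop has no poles at the origin → type 0 system.
K_p = lim_{s→0} G(s) = 200 / (3·5·9) = 40/27.

40/27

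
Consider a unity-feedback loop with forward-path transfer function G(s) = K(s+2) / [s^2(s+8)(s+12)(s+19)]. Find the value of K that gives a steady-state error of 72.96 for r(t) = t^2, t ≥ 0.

Two free integrators in G(s): this is a type 2 system.
K_a = lim_{s→0} s^2·G(s) = K·2 / (8·12·19) = (1/912)·K.
e_ss = 2/K_a = 72.96 ⇒ K_a = 25/912 ⇒ K = (25/912)/(1/912) = 25.

25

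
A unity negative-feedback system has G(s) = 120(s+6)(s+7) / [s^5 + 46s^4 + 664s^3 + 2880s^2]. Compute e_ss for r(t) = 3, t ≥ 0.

0

Lowest-order denominator term is 2880s^2, so the open loop has 2 poles at the origin → type 2 system.
A type-2 system has K_p = ∞, so it tracks a step input with zero steady-state error.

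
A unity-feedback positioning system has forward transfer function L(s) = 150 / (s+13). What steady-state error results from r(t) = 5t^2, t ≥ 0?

The open loop has no poles at the origin → type 0 system.
For a type-0 system K_a = 0, so e_ss to a parabolic input is unbounded.

infinity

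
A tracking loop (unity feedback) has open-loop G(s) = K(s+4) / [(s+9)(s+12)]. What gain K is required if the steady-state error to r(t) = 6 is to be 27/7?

15

G(s) has no factors of s in the denominator, so the system is type 0.
K_p = lim_{s→0} G(s) = K·4 / (9·12) = (1/27)·K.
e_ss = 6/(1 + K_p) = 27/7 ⇒ 1 + (1/27)·K = 14/9 ⇒ K = 15.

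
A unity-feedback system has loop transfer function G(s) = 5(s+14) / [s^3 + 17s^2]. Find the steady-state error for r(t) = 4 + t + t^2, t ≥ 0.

Lowest-order denominator term is 17s^2, so the open loop has 2 poles at the origin → type 2 system. Taking each input component in turn:
  • 4: tracked with zero error.
  • t: tracked with zero error.
  • t^2: e_ss = 2/K_a with K_a=70/17 → 17/35.
Total e_ss = 17/35.

17/35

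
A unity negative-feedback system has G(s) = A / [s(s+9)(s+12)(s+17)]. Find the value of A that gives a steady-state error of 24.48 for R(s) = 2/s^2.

150

One free integrator in G(s): this is a type 1 system.
K_v = lim_{s→0} s·G(s) = A / (9·12·17) = (1/1836)·A.
e_ss = 2/K_v = 24.48 ⇒ K_v = 25/306 ⇒ A = (25/306)/(1/1836) = 150.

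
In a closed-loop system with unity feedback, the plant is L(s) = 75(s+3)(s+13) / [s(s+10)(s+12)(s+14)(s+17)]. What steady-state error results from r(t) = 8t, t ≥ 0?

One free integrator in L(s): this is a type 1 system.
K_v = lim_{s→0} s·L(s) = 75·3·13 / (10·12·14·17) = 195/1904.
e_ss = 8/K_v = 8/(195/1904) = 15232/195.

15232/195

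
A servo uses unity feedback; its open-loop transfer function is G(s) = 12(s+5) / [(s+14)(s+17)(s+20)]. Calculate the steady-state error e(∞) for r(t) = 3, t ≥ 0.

714/241

No free integrators in G(s): this is a type 0 system.
K_p = lim_{s→0} G(s) = 12·5 / (14·17·20) = 3/238.
e_ss = 3/(1 + K_p) = 3/(241/238) = 714/241.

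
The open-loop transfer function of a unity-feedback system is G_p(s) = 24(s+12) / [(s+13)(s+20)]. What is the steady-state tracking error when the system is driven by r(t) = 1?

System type = 0 (no poles at s=0).
K_p = lim_{s→0} G_p(s) = 24·12 / (13·20) = 72/65.
e_ss = 1/(1 + K_p) = 1/(137/65) = 65/137.

65/137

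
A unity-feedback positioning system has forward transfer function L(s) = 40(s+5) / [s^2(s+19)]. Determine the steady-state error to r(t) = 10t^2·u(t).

L(s) has two factors of s in the denominator, so the system is type 2.
K_a = lim_{s→0} s^2·L(s) = 40·5 / (19) = 200/19.
r(t) = 10t^2 gives R(s) = 20/s^3.
e_ss = 20/K_a = 20/(200/19) = 1.9.

1.9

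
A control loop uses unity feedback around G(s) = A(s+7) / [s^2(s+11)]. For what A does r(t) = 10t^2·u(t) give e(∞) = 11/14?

The open loop has two poles at the origin → type 2 system.
K_a = lim_{s→0} s^2·G(s) = A·7 / (11) = (7/11)·A.
e_ss = 20/K_a = 11/14 ⇒ K_a = 280/11 ⇒ A = (280/11)/(7/11) = 40.

40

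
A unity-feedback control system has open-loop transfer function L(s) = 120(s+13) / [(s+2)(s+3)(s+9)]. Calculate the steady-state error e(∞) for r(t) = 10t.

No free integrators in L(s): this is a type 0 system.
K_v = lim_{s→0} s·L(s) = 0; the steady-state error to this ramp input grows without bound.

infinity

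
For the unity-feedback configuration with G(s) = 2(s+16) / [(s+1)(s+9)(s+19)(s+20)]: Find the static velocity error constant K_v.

System type = 0 (no poles at s=0).
K_v = lim_{s→0} s·G(s) = 0 (the extra factor of s kills the finite limit).

0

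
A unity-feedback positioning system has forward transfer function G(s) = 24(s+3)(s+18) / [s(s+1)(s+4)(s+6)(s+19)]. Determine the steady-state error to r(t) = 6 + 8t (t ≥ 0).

76/27

System type = 1 (one pole at s=0). Treating each term separately:
  • 6: tracked with zero error.
  • 8t: e_ss = 8/K_v with K_v=54/19 → 76/27.
Total e_ss = 76/27.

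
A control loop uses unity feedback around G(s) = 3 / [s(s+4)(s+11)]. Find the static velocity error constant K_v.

One free integrator in G(s): this is a type 1 system.
K_v = lim_{s→0} s·G(s) = 3 / (4·11) = 3/44.

3/44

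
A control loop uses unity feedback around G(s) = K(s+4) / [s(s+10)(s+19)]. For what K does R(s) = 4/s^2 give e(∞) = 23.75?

G(s) has one factor of s in the denominator, so the system is type 1.
K_v = lim_{s→0} s·G(s) = K·4 / (10·19) = (2/95)·K.
e_ss = 4/K_v = 23.75 ⇒ K_v = 16/95 ⇒ K = (16/95)/(2/95) = 8.

8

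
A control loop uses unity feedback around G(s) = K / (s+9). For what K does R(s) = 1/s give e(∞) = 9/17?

8

The open loop has no poles at the origin → type 0 system.
K_p = lim_{s→0} G(s) = K / (9) = (1/9)·K.
e_ss = 1/(1 + K_p) = 9/17 ⇒ 1 + (1/9)·K = 17/9 ⇒ K = 8.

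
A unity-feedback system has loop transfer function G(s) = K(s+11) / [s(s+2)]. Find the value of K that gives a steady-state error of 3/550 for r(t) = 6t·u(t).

One free integrator in G(s): this is a type 1 system.
K_v = lim_{s→0} s·G(s) = K·11 / (2) = 5.5·K.
e_ss = 6/K_v = 3/550 ⇒ K_v = 1100 ⇒ K = 1100/5.5 = 200.

200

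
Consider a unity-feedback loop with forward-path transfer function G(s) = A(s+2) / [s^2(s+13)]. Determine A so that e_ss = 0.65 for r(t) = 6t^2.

Two free integrators in G(s): this is a type 2 system.
K_a = lim_{s→0} s^2·G(s) = A·2 / (13) = (2/13)·A.
e_ss = 12/K_a = 0.65 ⇒ K_a = 240/13 ⇒ A = (240/13)/(2/13) = 120.

120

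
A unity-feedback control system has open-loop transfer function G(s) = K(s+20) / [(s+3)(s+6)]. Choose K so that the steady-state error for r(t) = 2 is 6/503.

150

G(s) has no factors of s in the denominator, so the system is type 0.
K_p = lim_{s→0} G(s) = K·20 / (3·6) = (10/9)·K.
e_ss = 2/(1 + K_p) = 6/503 ⇒ 1 + (10/9)·K = 503/3 ⇒ K = 150.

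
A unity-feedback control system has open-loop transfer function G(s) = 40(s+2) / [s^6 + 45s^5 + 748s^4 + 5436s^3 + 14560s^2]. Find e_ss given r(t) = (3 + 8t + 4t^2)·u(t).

Lowest-order denominator term is 14560s^2, so the open loop has 2 poles at the origin → type 2 system. Taking each input component in turn:
  • 3: tracked with zero error.
  • 8t: tracked with zero error.
  • 4t^2: e_ss = 8/K_a with K_a=1/182 → 1456.
Total e_ss = 1456.

1456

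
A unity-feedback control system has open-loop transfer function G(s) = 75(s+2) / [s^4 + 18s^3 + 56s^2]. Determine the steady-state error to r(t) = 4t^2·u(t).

Lowest-order denominator term is 56s^2, so the open loop has 2 poles at the origin → type 2 system.
K_a = lim_{s→0} s^2·G(s) = 75·2 / 56 = 75/28.
r(t) = 4t^2 gives R(s) = 8/s^3.
e_ss = 8/K_a = 8/(75/28) = 224/75.

224/75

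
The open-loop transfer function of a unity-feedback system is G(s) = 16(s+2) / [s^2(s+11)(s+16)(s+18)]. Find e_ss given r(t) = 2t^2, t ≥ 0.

G(s) has two factors of s in the denominator, so the system is type 2.
K_a = lim_{s→0} s^2·G(s) = 16·2 / (11·16·18) = 1/99.
r(t) = 2t^2 gives R(s) = 4/s^3.
e_ss = 4/K_a = 4/(1/99) = 396.

396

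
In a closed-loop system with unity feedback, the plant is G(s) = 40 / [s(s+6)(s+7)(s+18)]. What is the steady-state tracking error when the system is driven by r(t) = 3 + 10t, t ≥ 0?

G(s) has one factor of s in the denominator, so the system is type 1. Taking each input component in turn:
  • 3: tracked with zero error.
  • 10t: e_ss = 10/K_v with K_v=10/189 → 189.
Total e_ss = 189.

189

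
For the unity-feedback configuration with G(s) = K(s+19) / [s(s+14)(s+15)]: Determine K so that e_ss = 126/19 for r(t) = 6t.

10

G(s) has one factor of s in the denominator, so the system is type 1.
K_v = lim_{s→0} s·G(s) = K·19 / (14·15) = (19/210)·K.
e_ss = 6/K_v = 126/19 ⇒ K_v = 19/21 ⇒ K = (19/21)/(19/210) = 10.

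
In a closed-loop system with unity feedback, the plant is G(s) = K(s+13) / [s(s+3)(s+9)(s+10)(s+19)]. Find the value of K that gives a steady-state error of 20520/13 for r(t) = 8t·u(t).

2

One free integrator in G(s): this is a type 1 system.
K_v = lim_{s→0} s·G(s) = K·13 / (3·9·10·19) = (13/5130)·K.
e_ss = 8/K_v = 20520/13 ⇒ K_v = 13/2565 ⇒ K = (13/2565)/(13/5130) = 2.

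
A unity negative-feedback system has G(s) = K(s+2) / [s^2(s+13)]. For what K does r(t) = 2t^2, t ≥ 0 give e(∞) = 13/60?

Two free integrators in G(s): this is a type 2 system.
K_a = lim_{s→0} s^2·G(s) = K·2 / (13) = (2/13)·K.
e_ss = 4/K_a = 13/60 ⇒ K_a = 240/13 ⇒ K = (240/13)/(2/13) = 120.

120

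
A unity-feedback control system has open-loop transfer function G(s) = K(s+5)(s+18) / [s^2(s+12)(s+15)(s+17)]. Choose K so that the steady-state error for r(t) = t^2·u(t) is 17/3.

Two free integrators in G(s): this is a type 2 system.
K_a = lim_{s→0} s^2·G(s) = K·5·18 / (12·15·17) = (1/34)·K.
e_ss = 2/K_a = 17/3 ⇒ K_a = 6/17 ⇒ K = (6/17)/(1/34) = 12.

12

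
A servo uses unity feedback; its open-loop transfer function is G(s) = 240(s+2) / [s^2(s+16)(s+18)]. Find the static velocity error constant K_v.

infinity

K_v = lim_{s→0} s·G(s); with 2 poles at the origin the limit diverges, so K_v = ∞.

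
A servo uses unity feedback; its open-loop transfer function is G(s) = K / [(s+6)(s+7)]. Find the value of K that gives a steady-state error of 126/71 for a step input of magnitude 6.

100

No free integrators in G(s): this is a type 0 system.
K_p = lim_{s→0} G(s) = K / (6·7) = (1/42)·K.
e_ss = 6/(1 + K_p) = 126/71 ⇒ 1 + (1/42)·K = 71/21 ⇒ K = 100.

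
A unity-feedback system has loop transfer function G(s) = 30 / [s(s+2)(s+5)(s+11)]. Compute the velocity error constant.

3/11

G(s) has one factor of s in the denominator, so the system is type 1.
K_v = lim_{s→0} s·G(s) = 30 / (2·5·11) = 3/11.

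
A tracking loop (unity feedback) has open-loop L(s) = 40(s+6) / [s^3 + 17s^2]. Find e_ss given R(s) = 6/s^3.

0.425

The denominator has no term below 17s^2 — 2 poles at s=0, type 2.
K_a = lim_{s→0} s^2·L(s) = 40·6 / 17 = 240/17.
r(t) = 3t^2 gives R(s) = 6/s^3.
e_ss = 6/K_a = 6/(240/17) = 0.425.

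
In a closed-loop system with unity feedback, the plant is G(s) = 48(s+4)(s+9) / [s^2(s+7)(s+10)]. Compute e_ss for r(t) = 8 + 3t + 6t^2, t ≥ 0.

G(s) has two factors of s in the denominator, so the system is type 2. By superposition:
  • 8: tracked with zero error.
  • 3t: tracked with zero error.
  • 6t^2: e_ss = 12/K_a with K_a=864/35 → 35/72.
Total e_ss = 35/72.

35/72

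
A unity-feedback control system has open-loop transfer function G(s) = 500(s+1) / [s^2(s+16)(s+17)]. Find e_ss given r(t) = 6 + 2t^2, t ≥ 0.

2.176

Two free integrators in G(s): this is a type 2 system. By superposition:
  • 6: tracked with zero error.
  • 2t^2: e_ss = 4/K_a with K_a=125/68 → 2.176.
Total e_ss = 2.176.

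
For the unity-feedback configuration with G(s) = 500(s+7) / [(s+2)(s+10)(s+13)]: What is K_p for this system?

The open loop has no poles at the origin → type 0 system.
K_p = lim_{s→0} G(s) = 500·7 / (2·10·13) = 175/13.

175/13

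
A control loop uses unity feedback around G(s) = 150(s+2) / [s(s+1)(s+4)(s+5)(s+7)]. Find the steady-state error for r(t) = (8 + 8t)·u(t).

56/15

G(s) has one factor of s in the denominator, so the system is type 1. Treating each term separately:
  • 8: tracked with zero error.
  • 8t: e_ss = 8/K_v with K_v=15/7 → 56/15.
Total e_ss = 56/15.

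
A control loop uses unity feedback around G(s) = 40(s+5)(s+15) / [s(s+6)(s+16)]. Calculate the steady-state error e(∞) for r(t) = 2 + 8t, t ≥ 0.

System type = 1 (one pole at s=0). Taking each input component in turn:
  • 2: tracked with zero error.
  • 8t: e_ss = 8/K_v with K_v=31.25 → 0.256.
Total e_ss = 0.256.

0.256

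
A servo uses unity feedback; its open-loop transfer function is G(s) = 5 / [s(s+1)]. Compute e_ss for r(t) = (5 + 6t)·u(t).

G(s) has one factor of s in the denominator, so the system is type 1. Treating each term separately:
  • 5: tracked with zero error.
  • 6t: e_ss = 6/K_v with K_v=5 → 1.2.
Total e_ss = 1.2.

1.2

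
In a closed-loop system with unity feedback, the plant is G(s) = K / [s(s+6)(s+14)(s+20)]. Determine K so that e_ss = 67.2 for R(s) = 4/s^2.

100

System type = 1 (one pole at s=0).
K_v = lim_{s→0} s·G(s) = K / (6·14·20) = (1/1680)·K.
e_ss = 4/K_v = 67.2 ⇒ K_v = 5/84 ⇒ K = (5/84)/(1/1680) = 100.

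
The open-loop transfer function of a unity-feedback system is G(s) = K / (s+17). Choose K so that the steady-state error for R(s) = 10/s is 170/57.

40

The open loop has no poles at the origin → type 0 system.
K_p = lim_{s→0} G(s) = K / (17) = (1/17)·K.
e_ss = 10/(1 + K_p) = 170/57 ⇒ 1 + (1/17)·K = 57/17 ⇒ K = 40.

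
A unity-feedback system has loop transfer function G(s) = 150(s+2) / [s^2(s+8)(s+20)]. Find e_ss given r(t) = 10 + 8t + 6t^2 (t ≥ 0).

6.4

System type = 2 (two poles at s=0). Taking each input component in turn:
  • 10: tracked with zero error.
  • 8t: tracked with zero error.
  • 6t^2: e_ss = 12/K_a with K_a=1.875 → 6.4.
Total e_ss = 6.4.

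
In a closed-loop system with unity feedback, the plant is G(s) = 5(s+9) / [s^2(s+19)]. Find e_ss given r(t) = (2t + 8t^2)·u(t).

System type = 2 (two poles at s=0). Treating each term separately:
  • 2t: tracked with zero error.
  • 8t^2: e_ss = 16/K_a with K_a=45/19 → 304/45.
Total e_ss = 304/45.

304/45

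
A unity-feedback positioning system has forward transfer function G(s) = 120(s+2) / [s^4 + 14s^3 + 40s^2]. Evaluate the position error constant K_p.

infinity

K_p = lim_{s→0} G(s); with 2 poles at the origin the limit diverges, so K_p = ∞.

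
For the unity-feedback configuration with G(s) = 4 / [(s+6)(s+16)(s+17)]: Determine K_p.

G(s) has no factors of s in the denominator, so the system is type 0.
K_p = lim_{s→0} G(s) = 4 / (6·16·17) = 1/408.

1/408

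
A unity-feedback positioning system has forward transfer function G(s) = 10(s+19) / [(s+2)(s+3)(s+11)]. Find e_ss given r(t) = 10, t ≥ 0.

G(s) has no factors of s in the denominator, so the system is type 0.
K_p = lim_{s→0} G(s) = 10·19 / (2·3·11) = 95/33.
e_ss = 10/(1 + K_p) = 10/(128/33) = 165/64.

165/64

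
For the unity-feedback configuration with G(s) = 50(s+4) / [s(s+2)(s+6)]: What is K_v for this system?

50/3

One free integrator in G(s): this is a type 1 system.
K_v = lim_{s→0} s·G(s) = 50·4 / (2·6) = 50/3.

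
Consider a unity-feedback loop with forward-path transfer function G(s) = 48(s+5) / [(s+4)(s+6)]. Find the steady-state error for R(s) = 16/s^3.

The open loop has no poles at the origin → type 0 system.
K_a = lim_{s→0} s^2·G(s) = 0; the steady-state error to this parabolic input grows without bound.

infinity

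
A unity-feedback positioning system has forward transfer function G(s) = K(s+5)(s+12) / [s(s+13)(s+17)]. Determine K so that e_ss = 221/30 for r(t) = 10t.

The open loop has one pole at the origin → type 1 system.
K_v = lim_{s→0} s·G(s) = K·5·12 / (13·17) = (60/221)·K.
e_ss = 10/K_v = 221/30 ⇒ K_v = 300/221 ⇒ K = (300/221)/(60/221) = 5.

5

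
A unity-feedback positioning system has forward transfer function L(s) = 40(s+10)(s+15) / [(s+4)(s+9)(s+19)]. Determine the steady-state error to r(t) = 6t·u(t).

infinity

System type = 0 (no poles at s=0).
K_v = lim_{s→0} s·L(s) = 0; the steady-state error to this ramp input grows without bound.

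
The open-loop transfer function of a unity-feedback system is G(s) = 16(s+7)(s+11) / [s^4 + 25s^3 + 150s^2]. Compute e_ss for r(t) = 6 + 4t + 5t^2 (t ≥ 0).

Lowest-order denominator term is 150s^2, so the open loop has 2 poles at the origin → type 2 system. Treating each term separately:
  • 6: tracked with zero error.
  • 4t: tracked with zero error.
  • 5t^2: e_ss = 10/K_a with K_a=616/75 → 375/308.
Total e_ss = 375/308.

375/308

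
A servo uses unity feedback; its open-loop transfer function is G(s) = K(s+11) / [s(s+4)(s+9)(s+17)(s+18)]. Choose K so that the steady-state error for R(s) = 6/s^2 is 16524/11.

G(s) has one factor of s in the denominator, so the system is type 1.
K_v = lim_{s→0} s·G(s) = K·11 / (4·9·17·18) = (11/11016)·K.
e_ss = 6/K_v = 16524/11 ⇒ K_v = 11/2754 ⇒ K = (11/2754)/(11/11016) = 4.

4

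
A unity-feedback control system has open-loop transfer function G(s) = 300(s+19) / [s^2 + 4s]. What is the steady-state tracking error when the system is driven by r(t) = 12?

Factoring s from the denominator leaves a polynomial with constant term 4, so the system is type 1.
K_p = ∞ for a type-1 system; e_ss to a step is zero.

0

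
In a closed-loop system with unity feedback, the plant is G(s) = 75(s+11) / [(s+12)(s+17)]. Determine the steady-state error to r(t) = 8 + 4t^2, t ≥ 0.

infinity

The open loop has no poles at the origin → type 0 system. By superposition:
  • 8: e_ss = 8/(1+K_p) with K_p=275/68 → 544/343.
  • 4t^2: a type-0 system cannot track it, e_ss → ∞.
The unbounded component dominates.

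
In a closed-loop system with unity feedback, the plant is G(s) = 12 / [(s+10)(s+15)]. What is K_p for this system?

0.08

The open loop has no poles at the origin → type 0 system.
K_p = lim_{s→0} G(s) = 12 / (10·15) = 0.08.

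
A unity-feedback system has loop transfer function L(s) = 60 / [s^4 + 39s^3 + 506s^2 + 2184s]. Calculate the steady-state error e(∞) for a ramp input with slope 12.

Factoring s from the denominator leaves a polynomial with constant term 2184, so the system is type 1.
K_v = lim_{s→0} s·L(s) = 60 / 2184 = 5/182.
e_ss = 12/K_v = 12/(5/182) = 436.8.

436.8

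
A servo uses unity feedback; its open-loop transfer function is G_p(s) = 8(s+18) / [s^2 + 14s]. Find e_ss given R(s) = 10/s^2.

35/36

Lowest-order denominator term is 14s, so the open loop has 1 pole at the origin → type 1 system.
K_v = lim_{s→0} s·G_p(s) = 8·18 / 14 = 72/7.
e_ss = 10/K_v = 10/(72/7) = 35/36.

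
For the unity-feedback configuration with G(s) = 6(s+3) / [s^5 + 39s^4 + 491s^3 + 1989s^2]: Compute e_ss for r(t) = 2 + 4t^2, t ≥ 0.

Lowest-order denominator term is 1989s^2, so the open loop has 2 poles at the origin → type 2 system. By superposition:
  • 2: tracked with zero error.
  • 4t^2: e_ss = 8/K_a with K_a=2/221 → 884.
Total e_ss = 884.

884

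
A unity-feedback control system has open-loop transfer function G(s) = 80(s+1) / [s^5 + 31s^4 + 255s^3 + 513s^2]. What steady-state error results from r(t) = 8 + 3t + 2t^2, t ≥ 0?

Lowest-order denominator term is 513s^2, so the open loop has 2 poles at the origin → type 2 system. Taking each input component in turn:
  • 8: tracked with zero error.
  • 3t: tracked with zero error.
  • 2t^2: e_ss = 4/K_a with K_a=80/513 → 25.65.
Total e_ss = 25.65.

25.65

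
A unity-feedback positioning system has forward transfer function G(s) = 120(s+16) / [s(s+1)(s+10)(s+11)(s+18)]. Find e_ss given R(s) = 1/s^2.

G(s) has one factor of s in the denominator, so the system is type 1.
K_v = lim_{s→0} s·G(s) = 120·16 / (1·10·11·18) = 32/33.
e_ss = 1/K_v = 1/(32/33) = 33/32.

33/32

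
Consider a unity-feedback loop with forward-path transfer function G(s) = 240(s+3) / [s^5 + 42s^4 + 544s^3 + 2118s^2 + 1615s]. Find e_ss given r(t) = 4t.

Lowest-order denominator term is 1615s, so the open loop has 1 pole at the origin → type 1 system.
K_v = lim_{s→0} s·G(s) = 240·3 / 1615 = 144/323.
e_ss = 4/K_v = 4/(144/323) = 323/36.

323/36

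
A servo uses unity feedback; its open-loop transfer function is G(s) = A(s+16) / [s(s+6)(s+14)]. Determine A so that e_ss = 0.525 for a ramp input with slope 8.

80

The open loop has one pole at the origin → type 1 system.
K_v = lim_{s→0} s·G(s) = A·16 / (6·14) = (4/21)·A.
e_ss = 8/K_v = 0.525 ⇒ K_v = 320/21 ⇒ A = (320/21)/(4/21) = 80.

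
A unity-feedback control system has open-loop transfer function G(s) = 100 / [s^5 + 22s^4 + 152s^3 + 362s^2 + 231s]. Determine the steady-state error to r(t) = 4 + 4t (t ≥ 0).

The denominator has no term below 231s — 1 pole at s=0, type 1. Taking each input component in turn:
  • 4: tracked with zero error.
  • 4t: e_ss = 4/K_v with K_v=100/231 → 9.24.
Total e_ss = 9.24.

9.24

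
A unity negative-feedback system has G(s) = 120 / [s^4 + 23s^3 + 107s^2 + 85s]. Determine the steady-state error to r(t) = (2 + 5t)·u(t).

Factoring s from the denominator leaves a polynomial with constant term 85, so the system is type 1. Taking each input component in turn:
  • 2: tracked with zero error.
  • 5t: e_ss = 5/K_v with K_v=24/17 → 85/24.
Total e_ss = 85/24.

85/24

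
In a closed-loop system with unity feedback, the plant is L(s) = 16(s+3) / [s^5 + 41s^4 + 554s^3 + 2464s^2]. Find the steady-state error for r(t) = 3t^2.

308

Lowest-order denominator term is 2464s^2, so the open loop has 2 poles at the origin → type 2 system.
K_a = lim_{s→0} s^2·L(s) = 16·3 / 2464 = 3/154.
r(t) = 3t^2 gives R(s) = 6/s^3.
e_ss = 6/K_a = 6/(3/154) = 308.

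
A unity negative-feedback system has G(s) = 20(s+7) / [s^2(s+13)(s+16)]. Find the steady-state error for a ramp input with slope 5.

G(s) has two factors of s in the denominator, so the system is type 2.
K_v = ∞ for a type-2 system; e_ss to a ramp is zero.

0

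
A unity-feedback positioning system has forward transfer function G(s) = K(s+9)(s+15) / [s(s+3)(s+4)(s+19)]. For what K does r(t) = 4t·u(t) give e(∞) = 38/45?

8

The open loop has one pole at the origin → type 1 system.
K_v = lim_{s→0} s·G(s) = K·9·15 / (3·4·19) = (45/76)·K.
e_ss = 4/K_v = 38/45 ⇒ K_v = 90/19 ⇒ K = (90/19)/(45/76) = 8.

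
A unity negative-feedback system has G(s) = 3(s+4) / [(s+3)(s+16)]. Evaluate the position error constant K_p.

System type = 0 (no poles at s=0).
K_p = lim_{s→0} G(s) = 3·4 / (3·16) = 0.25.

0.25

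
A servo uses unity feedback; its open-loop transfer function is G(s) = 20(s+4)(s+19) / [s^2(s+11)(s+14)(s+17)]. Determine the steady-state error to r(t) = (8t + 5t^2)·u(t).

Two free integrators in G(s): this is a type 2 system. Treating each term separately:
  • 8t: tracked with zero error.
  • 5t^2: e_ss = 10/K_a with K_a=760/1309 → 1309/76.
Total e_ss = 1309/76.

1309/76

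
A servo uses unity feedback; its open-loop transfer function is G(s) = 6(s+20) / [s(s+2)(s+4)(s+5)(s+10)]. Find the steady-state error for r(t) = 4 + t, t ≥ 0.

10/3

One free integrator in G(s): this is a type 1 system. By superposition:
  • 4: tracked with zero error.
  • t: e_ss = 1/K_v with K_v=0.3 → 10/3.
Total e_ss = 10/3.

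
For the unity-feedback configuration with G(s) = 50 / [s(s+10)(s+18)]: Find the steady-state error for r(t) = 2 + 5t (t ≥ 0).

18

G(s) has one factor of s in the denominator, so the system is type 1. Treating each term separately:
  • 2: tracked with zero error.
  • 5t: e_ss = 5/K_v with K_v=5/18 → 18.
Total e_ss = 18.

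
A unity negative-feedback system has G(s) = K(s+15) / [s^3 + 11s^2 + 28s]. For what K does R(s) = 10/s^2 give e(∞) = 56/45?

15

Lowest-order denominator term is 28s, so the open loop has 1 pole at the origin → type 1 system.
K_v = lim_{s→0} s·G(s) = K·15 / 28 = (15/28)·K.
e_ss = 10/K_v = 56/45 ⇒ K_v = 225/28 ⇒ K = (225/28)/(15/28) = 15.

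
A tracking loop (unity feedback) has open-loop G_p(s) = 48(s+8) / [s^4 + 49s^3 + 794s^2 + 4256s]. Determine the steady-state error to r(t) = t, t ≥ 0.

Factoring s from the denominator leaves a polynomial with constant term 4256, so the system is type 1.
K_v = lim_{s→0} s·G_p(s) = 48·8 / 4256 = 12/133.
e_ss = 1/K_v = 1/(12/133) = 133/12.

133/12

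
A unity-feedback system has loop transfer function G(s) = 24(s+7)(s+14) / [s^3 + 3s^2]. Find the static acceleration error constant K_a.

Factoring s^2 from the denominator leaves a polynomial with constant term 3, so the system is type 2.
K_a = lim_{s→0} s^2·G(s) = 24·7·14 / 3 = 784.

784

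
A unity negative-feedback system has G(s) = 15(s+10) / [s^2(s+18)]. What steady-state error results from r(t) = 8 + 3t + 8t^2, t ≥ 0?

Two free integrators in G(s): this is a type 2 system. Treating each term separately:
  • 8: tracked with zero error.
  • 3t: tracked with zero error.
  • 8t^2: e_ss = 16/K_a with K_a=25/3 → 1.92.
Total e_ss = 1.92.

1.92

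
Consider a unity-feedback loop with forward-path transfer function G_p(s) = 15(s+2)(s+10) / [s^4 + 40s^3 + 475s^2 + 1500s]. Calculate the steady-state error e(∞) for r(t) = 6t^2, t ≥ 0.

Lowest-order denominator term is 1500s, so the open loop has 1 pole at the origin → type 1 system.
K_a = lim_{s→0} s^2·G_p(s) = 0; the steady-state error to this parabolic input grows without bound.

infinity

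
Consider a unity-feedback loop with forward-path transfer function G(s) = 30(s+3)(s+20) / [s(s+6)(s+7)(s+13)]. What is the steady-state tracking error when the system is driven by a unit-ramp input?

System type = 1 (one pole at s=0).
K_v = lim_{s→0} s·G(s) = 30·3·20 / (6·7·13) = 300/91.
e_ss = 1/K_v = 1/(300/91) = 91/300.

91/300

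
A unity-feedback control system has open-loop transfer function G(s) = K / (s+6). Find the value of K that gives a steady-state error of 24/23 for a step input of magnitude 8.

40

No free integrators in G(s): this is a type 0 system.
K_p = lim_{s→0} G(s) = K / (6) = (1/6)·K.
e_ss = 8/(1 + K_p) = 24/23 ⇒ 1 + (1/6)·K = 23/3 ⇒ K = 40.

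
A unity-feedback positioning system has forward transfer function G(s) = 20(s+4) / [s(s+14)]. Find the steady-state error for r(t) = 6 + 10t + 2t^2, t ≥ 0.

infinity

System type = 1 (one pole at s=0). Treating each term separately:
  • 6: tracked with zero error.
  • 10t: e_ss = 10/K_v with K_v=40/7 → 1.75.
  • 2t^2: a type-1 system cannot track it, e_ss → ∞.
The unbounded component dominates.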